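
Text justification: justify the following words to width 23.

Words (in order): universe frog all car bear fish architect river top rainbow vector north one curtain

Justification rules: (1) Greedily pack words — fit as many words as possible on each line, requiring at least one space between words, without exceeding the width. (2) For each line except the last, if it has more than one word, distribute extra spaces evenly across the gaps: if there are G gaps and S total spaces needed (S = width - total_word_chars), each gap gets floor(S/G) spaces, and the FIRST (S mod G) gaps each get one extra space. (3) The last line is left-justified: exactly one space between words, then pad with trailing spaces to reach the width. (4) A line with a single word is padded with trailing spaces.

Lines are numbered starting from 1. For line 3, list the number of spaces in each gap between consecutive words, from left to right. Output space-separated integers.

Line 1: ['universe', 'frog', 'all', 'car'] (min_width=21, slack=2)
Line 2: ['bear', 'fish', 'architect'] (min_width=19, slack=4)
Line 3: ['river', 'top', 'rainbow'] (min_width=17, slack=6)
Line 4: ['vector', 'north', 'one'] (min_width=16, slack=7)
Line 5: ['curtain'] (min_width=7, slack=16)

Answer: 4 4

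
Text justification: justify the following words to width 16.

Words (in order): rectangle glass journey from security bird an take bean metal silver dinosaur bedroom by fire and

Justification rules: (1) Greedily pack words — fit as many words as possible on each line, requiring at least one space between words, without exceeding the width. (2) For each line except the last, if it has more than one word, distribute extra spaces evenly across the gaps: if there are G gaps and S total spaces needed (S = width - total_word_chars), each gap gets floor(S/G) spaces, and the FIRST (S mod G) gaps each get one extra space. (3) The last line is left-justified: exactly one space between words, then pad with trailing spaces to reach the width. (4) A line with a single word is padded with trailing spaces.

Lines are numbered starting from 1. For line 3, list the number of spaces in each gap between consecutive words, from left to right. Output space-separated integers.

Answer: 1 1

Derivation:
Line 1: ['rectangle', 'glass'] (min_width=15, slack=1)
Line 2: ['journey', 'from'] (min_width=12, slack=4)
Line 3: ['security', 'bird', 'an'] (min_width=16, slack=0)
Line 4: ['take', 'bean', 'metal'] (min_width=15, slack=1)
Line 5: ['silver', 'dinosaur'] (min_width=15, slack=1)
Line 6: ['bedroom', 'by', 'fire'] (min_width=15, slack=1)
Line 7: ['and'] (min_width=3, slack=13)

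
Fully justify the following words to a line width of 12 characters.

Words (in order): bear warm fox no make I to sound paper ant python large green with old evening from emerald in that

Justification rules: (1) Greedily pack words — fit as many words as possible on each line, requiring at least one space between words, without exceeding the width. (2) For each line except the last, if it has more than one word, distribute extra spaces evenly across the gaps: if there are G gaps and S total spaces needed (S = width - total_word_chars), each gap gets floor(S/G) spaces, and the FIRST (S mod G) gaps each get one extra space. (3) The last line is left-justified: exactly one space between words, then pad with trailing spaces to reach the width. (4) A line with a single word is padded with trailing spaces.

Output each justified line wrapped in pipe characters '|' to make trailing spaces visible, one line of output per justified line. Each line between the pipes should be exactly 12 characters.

Line 1: ['bear', 'warm'] (min_width=9, slack=3)
Line 2: ['fox', 'no', 'make'] (min_width=11, slack=1)
Line 3: ['I', 'to', 'sound'] (min_width=10, slack=2)
Line 4: ['paper', 'ant'] (min_width=9, slack=3)
Line 5: ['python', 'large'] (min_width=12, slack=0)
Line 6: ['green', 'with'] (min_width=10, slack=2)
Line 7: ['old', 'evening'] (min_width=11, slack=1)
Line 8: ['from', 'emerald'] (min_width=12, slack=0)
Line 9: ['in', 'that'] (min_width=7, slack=5)

Answer: |bear    warm|
|fox  no make|
|I  to  sound|
|paper    ant|
|python large|
|green   with|
|old  evening|
|from emerald|
|in that     |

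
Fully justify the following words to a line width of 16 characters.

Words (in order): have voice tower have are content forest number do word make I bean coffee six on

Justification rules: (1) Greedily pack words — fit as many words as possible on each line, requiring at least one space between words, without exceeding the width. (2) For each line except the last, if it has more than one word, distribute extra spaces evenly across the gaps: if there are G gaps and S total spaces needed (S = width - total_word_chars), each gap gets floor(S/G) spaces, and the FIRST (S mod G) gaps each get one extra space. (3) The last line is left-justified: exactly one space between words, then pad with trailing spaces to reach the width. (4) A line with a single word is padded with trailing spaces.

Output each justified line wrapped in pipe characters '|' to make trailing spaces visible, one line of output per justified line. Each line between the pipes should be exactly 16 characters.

Line 1: ['have', 'voice', 'tower'] (min_width=16, slack=0)
Line 2: ['have', 'are', 'content'] (min_width=16, slack=0)
Line 3: ['forest', 'number', 'do'] (min_width=16, slack=0)
Line 4: ['word', 'make', 'I', 'bean'] (min_width=16, slack=0)
Line 5: ['coffee', 'six', 'on'] (min_width=13, slack=3)

Answer: |have voice tower|
|have are content|
|forest number do|
|word make I bean|
|coffee six on   |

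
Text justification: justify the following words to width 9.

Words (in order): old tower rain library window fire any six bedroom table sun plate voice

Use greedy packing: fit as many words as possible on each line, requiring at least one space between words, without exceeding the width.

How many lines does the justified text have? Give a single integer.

Line 1: ['old', 'tower'] (min_width=9, slack=0)
Line 2: ['rain'] (min_width=4, slack=5)
Line 3: ['library'] (min_width=7, slack=2)
Line 4: ['window'] (min_width=6, slack=3)
Line 5: ['fire', 'any'] (min_width=8, slack=1)
Line 6: ['six'] (min_width=3, slack=6)
Line 7: ['bedroom'] (min_width=7, slack=2)
Line 8: ['table', 'sun'] (min_width=9, slack=0)
Line 9: ['plate'] (min_width=5, slack=4)
Line 10: ['voice'] (min_width=5, slack=4)
Total lines: 10

Answer: 10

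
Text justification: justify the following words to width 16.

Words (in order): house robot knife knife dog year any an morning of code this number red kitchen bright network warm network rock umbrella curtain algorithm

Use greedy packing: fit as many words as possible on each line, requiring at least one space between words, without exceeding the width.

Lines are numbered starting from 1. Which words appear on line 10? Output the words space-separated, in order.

Answer: algorithm

Derivation:
Line 1: ['house', 'robot'] (min_width=11, slack=5)
Line 2: ['knife', 'knife', 'dog'] (min_width=15, slack=1)
Line 3: ['year', 'any', 'an'] (min_width=11, slack=5)
Line 4: ['morning', 'of', 'code'] (min_width=15, slack=1)
Line 5: ['this', 'number', 'red'] (min_width=15, slack=1)
Line 6: ['kitchen', 'bright'] (min_width=14, slack=2)
Line 7: ['network', 'warm'] (min_width=12, slack=4)
Line 8: ['network', 'rock'] (min_width=12, slack=4)
Line 9: ['umbrella', 'curtain'] (min_width=16, slack=0)
Line 10: ['algorithm'] (min_width=9, slack=7)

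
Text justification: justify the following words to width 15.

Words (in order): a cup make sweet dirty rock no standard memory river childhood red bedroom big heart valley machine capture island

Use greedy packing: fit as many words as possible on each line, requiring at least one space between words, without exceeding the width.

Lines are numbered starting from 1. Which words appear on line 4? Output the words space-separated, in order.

Answer: standard memory

Derivation:
Line 1: ['a', 'cup', 'make'] (min_width=10, slack=5)
Line 2: ['sweet', 'dirty'] (min_width=11, slack=4)
Line 3: ['rock', 'no'] (min_width=7, slack=8)
Line 4: ['standard', 'memory'] (min_width=15, slack=0)
Line 5: ['river', 'childhood'] (min_width=15, slack=0)
Line 6: ['red', 'bedroom', 'big'] (min_width=15, slack=0)
Line 7: ['heart', 'valley'] (min_width=12, slack=3)
Line 8: ['machine', 'capture'] (min_width=15, slack=0)
Line 9: ['island'] (min_width=6, slack=9)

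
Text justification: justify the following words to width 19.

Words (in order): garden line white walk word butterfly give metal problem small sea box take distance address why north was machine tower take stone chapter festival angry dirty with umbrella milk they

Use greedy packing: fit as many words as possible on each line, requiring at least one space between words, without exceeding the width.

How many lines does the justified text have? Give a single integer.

Answer: 11

Derivation:
Line 1: ['garden', 'line', 'white'] (min_width=17, slack=2)
Line 2: ['walk', 'word', 'butterfly'] (min_width=19, slack=0)
Line 3: ['give', 'metal', 'problem'] (min_width=18, slack=1)
Line 4: ['small', 'sea', 'box', 'take'] (min_width=18, slack=1)
Line 5: ['distance', 'address'] (min_width=16, slack=3)
Line 6: ['why', 'north', 'was'] (min_width=13, slack=6)
Line 7: ['machine', 'tower', 'take'] (min_width=18, slack=1)
Line 8: ['stone', 'chapter'] (min_width=13, slack=6)
Line 9: ['festival', 'angry'] (min_width=14, slack=5)
Line 10: ['dirty', 'with', 'umbrella'] (min_width=19, slack=0)
Line 11: ['milk', 'they'] (min_width=9, slack=10)
Total lines: 11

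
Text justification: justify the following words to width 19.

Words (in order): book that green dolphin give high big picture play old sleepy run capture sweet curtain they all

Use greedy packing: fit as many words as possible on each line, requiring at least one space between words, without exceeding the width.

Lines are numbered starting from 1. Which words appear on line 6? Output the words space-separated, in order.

Answer: curtain they all

Derivation:
Line 1: ['book', 'that', 'green'] (min_width=15, slack=4)
Line 2: ['dolphin', 'give', 'high'] (min_width=17, slack=2)
Line 3: ['big', 'picture', 'play'] (min_width=16, slack=3)
Line 4: ['old', 'sleepy', 'run'] (min_width=14, slack=5)
Line 5: ['capture', 'sweet'] (min_width=13, slack=6)
Line 6: ['curtain', 'they', 'all'] (min_width=16, slack=3)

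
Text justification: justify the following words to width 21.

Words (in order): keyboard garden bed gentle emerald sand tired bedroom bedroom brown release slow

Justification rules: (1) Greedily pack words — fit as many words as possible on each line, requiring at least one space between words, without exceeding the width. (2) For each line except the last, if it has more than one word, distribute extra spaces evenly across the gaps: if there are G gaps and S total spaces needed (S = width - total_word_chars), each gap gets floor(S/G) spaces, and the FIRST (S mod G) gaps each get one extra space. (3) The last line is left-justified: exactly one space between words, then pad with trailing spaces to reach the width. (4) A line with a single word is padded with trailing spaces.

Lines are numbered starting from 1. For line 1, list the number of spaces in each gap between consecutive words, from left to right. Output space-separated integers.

Line 1: ['keyboard', 'garden', 'bed'] (min_width=19, slack=2)
Line 2: ['gentle', 'emerald', 'sand'] (min_width=19, slack=2)
Line 3: ['tired', 'bedroom', 'bedroom'] (min_width=21, slack=0)
Line 4: ['brown', 'release', 'slow'] (min_width=18, slack=3)

Answer: 2 2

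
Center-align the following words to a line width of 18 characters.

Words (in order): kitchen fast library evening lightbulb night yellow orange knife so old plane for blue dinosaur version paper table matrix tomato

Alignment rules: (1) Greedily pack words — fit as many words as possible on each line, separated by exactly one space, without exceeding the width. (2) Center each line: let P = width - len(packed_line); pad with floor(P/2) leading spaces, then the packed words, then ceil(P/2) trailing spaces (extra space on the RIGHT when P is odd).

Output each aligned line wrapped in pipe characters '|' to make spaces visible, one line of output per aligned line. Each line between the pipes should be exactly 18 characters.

Line 1: ['kitchen', 'fast'] (min_width=12, slack=6)
Line 2: ['library', 'evening'] (min_width=15, slack=3)
Line 3: ['lightbulb', 'night'] (min_width=15, slack=3)
Line 4: ['yellow', 'orange'] (min_width=13, slack=5)
Line 5: ['knife', 'so', 'old', 'plane'] (min_width=18, slack=0)
Line 6: ['for', 'blue', 'dinosaur'] (min_width=17, slack=1)
Line 7: ['version', 'paper'] (min_width=13, slack=5)
Line 8: ['table', 'matrix'] (min_width=12, slack=6)
Line 9: ['tomato'] (min_width=6, slack=12)

Answer: |   kitchen fast   |
| library evening  |
| lightbulb night  |
|  yellow orange   |
|knife so old plane|
|for blue dinosaur |
|  version paper   |
|   table matrix   |
|      tomato      |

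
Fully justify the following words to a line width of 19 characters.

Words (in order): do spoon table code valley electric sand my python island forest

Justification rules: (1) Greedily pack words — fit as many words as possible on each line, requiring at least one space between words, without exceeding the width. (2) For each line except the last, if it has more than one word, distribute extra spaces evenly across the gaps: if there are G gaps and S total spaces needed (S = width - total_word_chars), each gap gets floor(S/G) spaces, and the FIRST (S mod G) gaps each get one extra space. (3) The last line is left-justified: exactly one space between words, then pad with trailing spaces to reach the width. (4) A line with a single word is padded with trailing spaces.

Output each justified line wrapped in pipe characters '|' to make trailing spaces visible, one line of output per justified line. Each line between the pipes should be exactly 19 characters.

Line 1: ['do', 'spoon', 'table', 'code'] (min_width=19, slack=0)
Line 2: ['valley', 'electric'] (min_width=15, slack=4)
Line 3: ['sand', 'my', 'python'] (min_width=14, slack=5)
Line 4: ['island', 'forest'] (min_width=13, slack=6)

Answer: |do spoon table code|
|valley     electric|
|sand    my   python|
|island forest      |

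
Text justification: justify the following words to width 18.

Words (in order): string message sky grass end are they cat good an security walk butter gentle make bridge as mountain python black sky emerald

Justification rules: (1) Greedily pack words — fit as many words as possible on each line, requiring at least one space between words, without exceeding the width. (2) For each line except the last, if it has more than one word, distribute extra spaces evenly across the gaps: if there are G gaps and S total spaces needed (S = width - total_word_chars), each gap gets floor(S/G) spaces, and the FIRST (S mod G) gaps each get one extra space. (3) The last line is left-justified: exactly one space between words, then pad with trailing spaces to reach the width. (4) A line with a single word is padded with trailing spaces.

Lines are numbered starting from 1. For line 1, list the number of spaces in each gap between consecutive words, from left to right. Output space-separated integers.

Line 1: ['string', 'message', 'sky'] (min_width=18, slack=0)
Line 2: ['grass', 'end', 'are', 'they'] (min_width=18, slack=0)
Line 3: ['cat', 'good', 'an'] (min_width=11, slack=7)
Line 4: ['security', 'walk'] (min_width=13, slack=5)
Line 5: ['butter', 'gentle', 'make'] (min_width=18, slack=0)
Line 6: ['bridge', 'as', 'mountain'] (min_width=18, slack=0)
Line 7: ['python', 'black', 'sky'] (min_width=16, slack=2)
Line 8: ['emerald'] (min_width=7, slack=11)

Answer: 1 1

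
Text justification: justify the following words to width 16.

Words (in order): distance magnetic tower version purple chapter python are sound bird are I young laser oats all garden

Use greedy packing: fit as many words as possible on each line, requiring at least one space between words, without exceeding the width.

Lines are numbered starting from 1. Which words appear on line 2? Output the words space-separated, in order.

Line 1: ['distance'] (min_width=8, slack=8)
Line 2: ['magnetic', 'tower'] (min_width=14, slack=2)
Line 3: ['version', 'purple'] (min_width=14, slack=2)
Line 4: ['chapter', 'python'] (min_width=14, slack=2)
Line 5: ['are', 'sound', 'bird'] (min_width=14, slack=2)
Line 6: ['are', 'I', 'young'] (min_width=11, slack=5)
Line 7: ['laser', 'oats', 'all'] (min_width=14, slack=2)
Line 8: ['garden'] (min_width=6, slack=10)

Answer: magnetic tower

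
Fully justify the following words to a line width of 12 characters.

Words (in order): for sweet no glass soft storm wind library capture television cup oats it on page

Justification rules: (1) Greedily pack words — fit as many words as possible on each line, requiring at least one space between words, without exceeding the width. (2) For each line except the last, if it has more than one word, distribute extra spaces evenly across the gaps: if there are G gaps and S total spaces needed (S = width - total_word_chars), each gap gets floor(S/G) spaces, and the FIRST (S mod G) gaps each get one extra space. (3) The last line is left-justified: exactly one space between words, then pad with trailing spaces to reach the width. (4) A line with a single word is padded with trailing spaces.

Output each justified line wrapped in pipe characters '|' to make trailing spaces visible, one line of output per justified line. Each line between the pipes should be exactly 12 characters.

Line 1: ['for', 'sweet', 'no'] (min_width=12, slack=0)
Line 2: ['glass', 'soft'] (min_width=10, slack=2)
Line 3: ['storm', 'wind'] (min_width=10, slack=2)
Line 4: ['library'] (min_width=7, slack=5)
Line 5: ['capture'] (min_width=7, slack=5)
Line 6: ['television'] (min_width=10, slack=2)
Line 7: ['cup', 'oats', 'it'] (min_width=11, slack=1)
Line 8: ['on', 'page'] (min_width=7, slack=5)

Answer: |for sweet no|
|glass   soft|
|storm   wind|
|library     |
|capture     |
|television  |
|cup  oats it|
|on page     |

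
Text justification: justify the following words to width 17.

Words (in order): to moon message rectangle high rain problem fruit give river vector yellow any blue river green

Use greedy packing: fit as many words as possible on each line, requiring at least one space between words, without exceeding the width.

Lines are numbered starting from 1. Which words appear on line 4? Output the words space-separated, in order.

Line 1: ['to', 'moon', 'message'] (min_width=15, slack=2)
Line 2: ['rectangle', 'high'] (min_width=14, slack=3)
Line 3: ['rain', 'problem'] (min_width=12, slack=5)
Line 4: ['fruit', 'give', 'river'] (min_width=16, slack=1)
Line 5: ['vector', 'yellow', 'any'] (min_width=17, slack=0)
Line 6: ['blue', 'river', 'green'] (min_width=16, slack=1)

Answer: fruit give river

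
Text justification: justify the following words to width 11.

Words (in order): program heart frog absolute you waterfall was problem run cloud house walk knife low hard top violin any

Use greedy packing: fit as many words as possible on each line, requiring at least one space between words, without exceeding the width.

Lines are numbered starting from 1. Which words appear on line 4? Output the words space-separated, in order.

Line 1: ['program'] (min_width=7, slack=4)
Line 2: ['heart', 'frog'] (min_width=10, slack=1)
Line 3: ['absolute'] (min_width=8, slack=3)
Line 4: ['you'] (min_width=3, slack=8)
Line 5: ['waterfall'] (min_width=9, slack=2)
Line 6: ['was', 'problem'] (min_width=11, slack=0)
Line 7: ['run', 'cloud'] (min_width=9, slack=2)
Line 8: ['house', 'walk'] (min_width=10, slack=1)
Line 9: ['knife', 'low'] (min_width=9, slack=2)
Line 10: ['hard', 'top'] (min_width=8, slack=3)
Line 11: ['violin', 'any'] (min_width=10, slack=1)

Answer: you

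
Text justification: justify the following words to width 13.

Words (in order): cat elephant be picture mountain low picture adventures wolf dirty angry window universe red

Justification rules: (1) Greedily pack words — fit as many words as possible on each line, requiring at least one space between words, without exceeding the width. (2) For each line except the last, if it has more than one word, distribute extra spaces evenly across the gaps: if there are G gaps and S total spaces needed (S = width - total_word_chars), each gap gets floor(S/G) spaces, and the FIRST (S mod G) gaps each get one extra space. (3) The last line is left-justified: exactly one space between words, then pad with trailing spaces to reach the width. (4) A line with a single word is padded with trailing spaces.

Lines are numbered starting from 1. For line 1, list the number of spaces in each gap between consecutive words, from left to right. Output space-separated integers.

Line 1: ['cat', 'elephant'] (min_width=12, slack=1)
Line 2: ['be', 'picture'] (min_width=10, slack=3)
Line 3: ['mountain', 'low'] (min_width=12, slack=1)
Line 4: ['picture'] (min_width=7, slack=6)
Line 5: ['adventures'] (min_width=10, slack=3)
Line 6: ['wolf', 'dirty'] (min_width=10, slack=3)
Line 7: ['angry', 'window'] (min_width=12, slack=1)
Line 8: ['universe', 'red'] (min_width=12, slack=1)

Answer: 2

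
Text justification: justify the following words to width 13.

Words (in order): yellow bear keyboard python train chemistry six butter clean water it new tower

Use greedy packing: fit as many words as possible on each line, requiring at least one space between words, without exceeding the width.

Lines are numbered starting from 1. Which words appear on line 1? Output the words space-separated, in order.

Line 1: ['yellow', 'bear'] (min_width=11, slack=2)
Line 2: ['keyboard'] (min_width=8, slack=5)
Line 3: ['python', 'train'] (min_width=12, slack=1)
Line 4: ['chemistry', 'six'] (min_width=13, slack=0)
Line 5: ['butter', 'clean'] (min_width=12, slack=1)
Line 6: ['water', 'it', 'new'] (min_width=12, slack=1)
Line 7: ['tower'] (min_width=5, slack=8)

Answer: yellow bear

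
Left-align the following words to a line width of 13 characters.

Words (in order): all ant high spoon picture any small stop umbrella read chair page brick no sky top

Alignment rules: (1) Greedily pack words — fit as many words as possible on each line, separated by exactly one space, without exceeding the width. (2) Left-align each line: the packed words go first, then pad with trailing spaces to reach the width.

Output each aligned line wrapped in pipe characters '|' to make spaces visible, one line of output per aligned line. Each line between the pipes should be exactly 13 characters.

Line 1: ['all', 'ant', 'high'] (min_width=12, slack=1)
Line 2: ['spoon', 'picture'] (min_width=13, slack=0)
Line 3: ['any', 'small'] (min_width=9, slack=4)
Line 4: ['stop', 'umbrella'] (min_width=13, slack=0)
Line 5: ['read', 'chair'] (min_width=10, slack=3)
Line 6: ['page', 'brick', 'no'] (min_width=13, slack=0)
Line 7: ['sky', 'top'] (min_width=7, slack=6)

Answer: |all ant high |
|spoon picture|
|any small    |
|stop umbrella|
|read chair   |
|page brick no|
|sky top      |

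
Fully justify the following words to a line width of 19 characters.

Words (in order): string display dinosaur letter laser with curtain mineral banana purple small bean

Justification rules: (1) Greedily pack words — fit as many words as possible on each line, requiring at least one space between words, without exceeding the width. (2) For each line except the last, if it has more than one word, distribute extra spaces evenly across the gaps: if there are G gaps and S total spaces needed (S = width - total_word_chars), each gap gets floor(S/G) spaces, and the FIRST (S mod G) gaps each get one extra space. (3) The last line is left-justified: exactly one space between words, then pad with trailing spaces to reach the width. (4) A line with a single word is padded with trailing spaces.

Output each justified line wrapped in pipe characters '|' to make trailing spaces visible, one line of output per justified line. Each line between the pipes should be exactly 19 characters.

Answer: |string      display|
|dinosaur     letter|
|laser  with curtain|
|mineral      banana|
|purple small bean  |

Derivation:
Line 1: ['string', 'display'] (min_width=14, slack=5)
Line 2: ['dinosaur', 'letter'] (min_width=15, slack=4)
Line 3: ['laser', 'with', 'curtain'] (min_width=18, slack=1)
Line 4: ['mineral', 'banana'] (min_width=14, slack=5)
Line 5: ['purple', 'small', 'bean'] (min_width=17, slack=2)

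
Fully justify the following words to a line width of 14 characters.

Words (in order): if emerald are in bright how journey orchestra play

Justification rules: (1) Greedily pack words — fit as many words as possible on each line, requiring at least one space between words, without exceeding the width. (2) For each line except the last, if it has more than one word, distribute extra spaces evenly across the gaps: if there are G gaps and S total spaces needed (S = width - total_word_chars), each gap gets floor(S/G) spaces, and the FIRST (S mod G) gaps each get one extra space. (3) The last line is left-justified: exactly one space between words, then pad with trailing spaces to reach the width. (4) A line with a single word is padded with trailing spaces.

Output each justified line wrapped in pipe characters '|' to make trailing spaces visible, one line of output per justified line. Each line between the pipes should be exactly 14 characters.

Line 1: ['if', 'emerald', 'are'] (min_width=14, slack=0)
Line 2: ['in', 'bright', 'how'] (min_width=13, slack=1)
Line 3: ['journey'] (min_width=7, slack=7)
Line 4: ['orchestra', 'play'] (min_width=14, slack=0)

Answer: |if emerald are|
|in  bright how|
|journey       |
|orchestra play|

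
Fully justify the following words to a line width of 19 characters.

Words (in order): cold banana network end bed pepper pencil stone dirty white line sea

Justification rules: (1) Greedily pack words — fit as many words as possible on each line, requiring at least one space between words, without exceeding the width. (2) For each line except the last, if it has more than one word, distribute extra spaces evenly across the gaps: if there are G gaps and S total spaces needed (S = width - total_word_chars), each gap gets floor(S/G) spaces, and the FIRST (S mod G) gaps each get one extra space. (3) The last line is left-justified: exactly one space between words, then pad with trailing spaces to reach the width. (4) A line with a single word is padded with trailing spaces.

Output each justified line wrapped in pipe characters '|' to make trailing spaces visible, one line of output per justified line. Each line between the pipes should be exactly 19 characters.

Line 1: ['cold', 'banana', 'network'] (min_width=19, slack=0)
Line 2: ['end', 'bed', 'pepper'] (min_width=14, slack=5)
Line 3: ['pencil', 'stone', 'dirty'] (min_width=18, slack=1)
Line 4: ['white', 'line', 'sea'] (min_width=14, slack=5)

Answer: |cold banana network|
|end    bed   pepper|
|pencil  stone dirty|
|white line sea     |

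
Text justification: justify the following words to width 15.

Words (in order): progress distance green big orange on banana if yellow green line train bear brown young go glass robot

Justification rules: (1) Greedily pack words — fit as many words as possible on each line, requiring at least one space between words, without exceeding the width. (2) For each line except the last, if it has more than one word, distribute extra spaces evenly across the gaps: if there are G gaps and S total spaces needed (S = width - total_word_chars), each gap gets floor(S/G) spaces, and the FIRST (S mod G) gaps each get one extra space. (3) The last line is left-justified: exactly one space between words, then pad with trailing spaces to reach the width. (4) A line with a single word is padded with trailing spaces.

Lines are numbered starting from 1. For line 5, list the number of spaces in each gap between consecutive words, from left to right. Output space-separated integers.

Line 1: ['progress'] (min_width=8, slack=7)
Line 2: ['distance', 'green'] (min_width=14, slack=1)
Line 3: ['big', 'orange', 'on'] (min_width=13, slack=2)
Line 4: ['banana', 'if'] (min_width=9, slack=6)
Line 5: ['yellow', 'green'] (min_width=12, slack=3)
Line 6: ['line', 'train', 'bear'] (min_width=15, slack=0)
Line 7: ['brown', 'young', 'go'] (min_width=14, slack=1)
Line 8: ['glass', 'robot'] (min_width=11, slack=4)

Answer: 4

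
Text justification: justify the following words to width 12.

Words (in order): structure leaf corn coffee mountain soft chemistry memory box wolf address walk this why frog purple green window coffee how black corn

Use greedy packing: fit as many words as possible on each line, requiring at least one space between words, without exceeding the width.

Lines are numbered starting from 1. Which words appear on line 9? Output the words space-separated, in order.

Line 1: ['structure'] (min_width=9, slack=3)
Line 2: ['leaf', 'corn'] (min_width=9, slack=3)
Line 3: ['coffee'] (min_width=6, slack=6)
Line 4: ['mountain'] (min_width=8, slack=4)
Line 5: ['soft'] (min_width=4, slack=8)
Line 6: ['chemistry'] (min_width=9, slack=3)
Line 7: ['memory', 'box'] (min_width=10, slack=2)
Line 8: ['wolf', 'address'] (min_width=12, slack=0)
Line 9: ['walk', 'this'] (min_width=9, slack=3)
Line 10: ['why', 'frog'] (min_width=8, slack=4)
Line 11: ['purple', 'green'] (min_width=12, slack=0)
Line 12: ['window'] (min_width=6, slack=6)
Line 13: ['coffee', 'how'] (min_width=10, slack=2)
Line 14: ['black', 'corn'] (min_width=10, slack=2)

Answer: walk this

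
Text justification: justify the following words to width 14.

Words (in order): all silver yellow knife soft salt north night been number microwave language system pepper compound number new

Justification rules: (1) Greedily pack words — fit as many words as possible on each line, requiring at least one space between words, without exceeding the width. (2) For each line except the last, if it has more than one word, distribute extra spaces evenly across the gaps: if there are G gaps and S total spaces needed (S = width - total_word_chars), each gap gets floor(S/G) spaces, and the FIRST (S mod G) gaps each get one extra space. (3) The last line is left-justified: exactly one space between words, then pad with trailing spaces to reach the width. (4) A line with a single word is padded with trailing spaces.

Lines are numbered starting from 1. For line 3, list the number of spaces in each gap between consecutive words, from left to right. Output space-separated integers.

Line 1: ['all', 'silver'] (min_width=10, slack=4)
Line 2: ['yellow', 'knife'] (min_width=12, slack=2)
Line 3: ['soft', 'salt'] (min_width=9, slack=5)
Line 4: ['north', 'night'] (min_width=11, slack=3)
Line 5: ['been', 'number'] (min_width=11, slack=3)
Line 6: ['microwave'] (min_width=9, slack=5)
Line 7: ['language'] (min_width=8, slack=6)
Line 8: ['system', 'pepper'] (min_width=13, slack=1)
Line 9: ['compound'] (min_width=8, slack=6)
Line 10: ['number', 'new'] (min_width=10, slack=4)

Answer: 6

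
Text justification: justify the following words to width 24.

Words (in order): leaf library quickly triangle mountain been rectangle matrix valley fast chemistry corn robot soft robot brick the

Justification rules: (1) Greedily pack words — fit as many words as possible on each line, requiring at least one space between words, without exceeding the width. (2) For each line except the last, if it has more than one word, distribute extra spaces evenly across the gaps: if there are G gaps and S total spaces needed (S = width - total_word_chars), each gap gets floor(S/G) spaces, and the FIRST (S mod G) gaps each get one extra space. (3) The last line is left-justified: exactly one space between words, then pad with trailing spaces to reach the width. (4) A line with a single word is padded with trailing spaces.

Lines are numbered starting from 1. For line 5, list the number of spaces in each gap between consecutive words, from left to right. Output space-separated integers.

Line 1: ['leaf', 'library', 'quickly'] (min_width=20, slack=4)
Line 2: ['triangle', 'mountain', 'been'] (min_width=22, slack=2)
Line 3: ['rectangle', 'matrix', 'valley'] (min_width=23, slack=1)
Line 4: ['fast', 'chemistry', 'corn'] (min_width=19, slack=5)
Line 5: ['robot', 'soft', 'robot', 'brick'] (min_width=22, slack=2)
Line 6: ['the'] (min_width=3, slack=21)

Answer: 2 2 1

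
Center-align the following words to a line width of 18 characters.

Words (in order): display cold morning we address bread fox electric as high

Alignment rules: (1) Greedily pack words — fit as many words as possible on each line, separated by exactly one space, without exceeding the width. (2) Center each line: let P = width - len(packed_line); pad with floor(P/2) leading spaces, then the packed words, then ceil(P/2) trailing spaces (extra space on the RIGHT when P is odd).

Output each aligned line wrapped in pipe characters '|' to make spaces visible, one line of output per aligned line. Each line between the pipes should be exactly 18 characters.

Answer: |   display cold   |
|morning we address|
|bread fox electric|
|     as high      |

Derivation:
Line 1: ['display', 'cold'] (min_width=12, slack=6)
Line 2: ['morning', 'we', 'address'] (min_width=18, slack=0)
Line 3: ['bread', 'fox', 'electric'] (min_width=18, slack=0)
Line 4: ['as', 'high'] (min_width=7, slack=11)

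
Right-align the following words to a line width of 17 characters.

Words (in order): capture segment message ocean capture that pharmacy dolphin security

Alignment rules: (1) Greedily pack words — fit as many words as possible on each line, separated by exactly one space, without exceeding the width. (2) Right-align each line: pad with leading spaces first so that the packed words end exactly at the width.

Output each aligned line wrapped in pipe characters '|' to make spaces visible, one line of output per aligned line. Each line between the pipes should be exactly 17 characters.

Line 1: ['capture', 'segment'] (min_width=15, slack=2)
Line 2: ['message', 'ocean'] (min_width=13, slack=4)
Line 3: ['capture', 'that'] (min_width=12, slack=5)
Line 4: ['pharmacy', 'dolphin'] (min_width=16, slack=1)
Line 5: ['security'] (min_width=8, slack=9)

Answer: |  capture segment|
|    message ocean|
|     capture that|
| pharmacy dolphin|
|         security|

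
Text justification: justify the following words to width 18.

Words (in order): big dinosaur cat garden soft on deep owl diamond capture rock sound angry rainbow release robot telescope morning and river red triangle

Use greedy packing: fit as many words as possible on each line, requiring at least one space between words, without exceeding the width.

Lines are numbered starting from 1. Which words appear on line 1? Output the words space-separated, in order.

Line 1: ['big', 'dinosaur', 'cat'] (min_width=16, slack=2)
Line 2: ['garden', 'soft', 'on'] (min_width=14, slack=4)
Line 3: ['deep', 'owl', 'diamond'] (min_width=16, slack=2)
Line 4: ['capture', 'rock', 'sound'] (min_width=18, slack=0)
Line 5: ['angry', 'rainbow'] (min_width=13, slack=5)
Line 6: ['release', 'robot'] (min_width=13, slack=5)
Line 7: ['telescope', 'morning'] (min_width=17, slack=1)
Line 8: ['and', 'river', 'red'] (min_width=13, slack=5)
Line 9: ['triangle'] (min_width=8, slack=10)

Answer: big dinosaur cat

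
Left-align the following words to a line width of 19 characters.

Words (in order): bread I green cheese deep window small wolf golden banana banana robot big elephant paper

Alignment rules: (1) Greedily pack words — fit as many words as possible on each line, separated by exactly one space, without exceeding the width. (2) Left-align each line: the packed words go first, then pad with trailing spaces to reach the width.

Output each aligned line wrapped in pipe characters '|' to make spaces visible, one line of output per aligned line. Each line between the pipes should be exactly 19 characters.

Answer: |bread I green      |
|cheese deep window |
|small wolf golden  |
|banana banana robot|
|big elephant paper |

Derivation:
Line 1: ['bread', 'I', 'green'] (min_width=13, slack=6)
Line 2: ['cheese', 'deep', 'window'] (min_width=18, slack=1)
Line 3: ['small', 'wolf', 'golden'] (min_width=17, slack=2)
Line 4: ['banana', 'banana', 'robot'] (min_width=19, slack=0)
Line 5: ['big', 'elephant', 'paper'] (min_width=18, slack=1)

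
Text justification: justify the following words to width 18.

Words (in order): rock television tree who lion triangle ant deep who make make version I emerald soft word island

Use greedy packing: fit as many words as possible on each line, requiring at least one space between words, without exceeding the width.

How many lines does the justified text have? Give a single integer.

Answer: 6

Derivation:
Line 1: ['rock', 'television'] (min_width=15, slack=3)
Line 2: ['tree', 'who', 'lion'] (min_width=13, slack=5)
Line 3: ['triangle', 'ant', 'deep'] (min_width=17, slack=1)
Line 4: ['who', 'make', 'make'] (min_width=13, slack=5)
Line 5: ['version', 'I', 'emerald'] (min_width=17, slack=1)
Line 6: ['soft', 'word', 'island'] (min_width=16, slack=2)
Total lines: 6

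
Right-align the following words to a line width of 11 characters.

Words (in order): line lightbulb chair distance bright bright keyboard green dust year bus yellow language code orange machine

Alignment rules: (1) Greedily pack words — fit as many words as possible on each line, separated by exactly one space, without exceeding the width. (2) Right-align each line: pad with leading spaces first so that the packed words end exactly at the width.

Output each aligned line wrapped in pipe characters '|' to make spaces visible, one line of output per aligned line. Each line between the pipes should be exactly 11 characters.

Line 1: ['line'] (min_width=4, slack=7)
Line 2: ['lightbulb'] (min_width=9, slack=2)
Line 3: ['chair'] (min_width=5, slack=6)
Line 4: ['distance'] (min_width=8, slack=3)
Line 5: ['bright'] (min_width=6, slack=5)
Line 6: ['bright'] (min_width=6, slack=5)
Line 7: ['keyboard'] (min_width=8, slack=3)
Line 8: ['green', 'dust'] (min_width=10, slack=1)
Line 9: ['year', 'bus'] (min_width=8, slack=3)
Line 10: ['yellow'] (min_width=6, slack=5)
Line 11: ['language'] (min_width=8, slack=3)
Line 12: ['code', 'orange'] (min_width=11, slack=0)
Line 13: ['machine'] (min_width=7, slack=4)

Answer: |       line|
|  lightbulb|
|      chair|
|   distance|
|     bright|
|     bright|
|   keyboard|
| green dust|
|   year bus|
|     yellow|
|   language|
|code orange|
|    machine|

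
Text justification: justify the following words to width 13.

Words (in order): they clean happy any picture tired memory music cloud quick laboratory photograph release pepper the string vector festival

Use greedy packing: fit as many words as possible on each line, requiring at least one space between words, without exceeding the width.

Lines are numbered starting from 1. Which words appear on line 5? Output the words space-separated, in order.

Answer: cloud quick

Derivation:
Line 1: ['they', 'clean'] (min_width=10, slack=3)
Line 2: ['happy', 'any'] (min_width=9, slack=4)
Line 3: ['picture', 'tired'] (min_width=13, slack=0)
Line 4: ['memory', 'music'] (min_width=12, slack=1)
Line 5: ['cloud', 'quick'] (min_width=11, slack=2)
Line 6: ['laboratory'] (min_width=10, slack=3)
Line 7: ['photograph'] (min_width=10, slack=3)
Line 8: ['release'] (min_width=7, slack=6)
Line 9: ['pepper', 'the'] (min_width=10, slack=3)
Line 10: ['string', 'vector'] (min_width=13, slack=0)
Line 11: ['festival'] (min_width=8, slack=5)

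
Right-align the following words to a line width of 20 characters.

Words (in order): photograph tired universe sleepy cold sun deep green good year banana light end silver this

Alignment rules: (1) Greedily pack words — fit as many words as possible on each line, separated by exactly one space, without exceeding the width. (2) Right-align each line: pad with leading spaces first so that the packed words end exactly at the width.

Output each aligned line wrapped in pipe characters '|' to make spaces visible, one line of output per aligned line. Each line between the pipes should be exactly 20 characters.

Answer: |    photograph tired|
|universe sleepy cold|
| sun deep green good|
|   year banana light|
|     end silver this|

Derivation:
Line 1: ['photograph', 'tired'] (min_width=16, slack=4)
Line 2: ['universe', 'sleepy', 'cold'] (min_width=20, slack=0)
Line 3: ['sun', 'deep', 'green', 'good'] (min_width=19, slack=1)
Line 4: ['year', 'banana', 'light'] (min_width=17, slack=3)
Line 5: ['end', 'silver', 'this'] (min_width=15, slack=5)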